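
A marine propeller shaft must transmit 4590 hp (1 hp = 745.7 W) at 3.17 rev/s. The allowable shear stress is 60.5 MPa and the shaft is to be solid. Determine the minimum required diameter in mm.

244 mm

ω = 2π·3.17 = 19.92 rad/s, so T = P/ω = 4590×745.7 / 19.92 = 171800 N·m.
For a solid shaft τ_max = 16T/(πd³), so d = (16T/(π τ_allow))^(1/3) = (16·171800/(π·6.05×10^7))^(1/3) = 0.2437 m.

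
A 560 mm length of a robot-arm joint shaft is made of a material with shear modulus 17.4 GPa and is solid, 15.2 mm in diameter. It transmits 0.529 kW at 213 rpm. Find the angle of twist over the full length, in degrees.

8.35°

ω = 2π·213/60 = 22.31 rad/s, so T = P/ω = 0.529×10³ / 22.31 = 23.72 N·m.
J = πd⁴/32 = π(0.0152)⁴/32 = 5.241×10^-9 m⁴.
θ = T·L/(G·J) = 23.72 × 0.560 / (17.4×10⁹ × 5.241×10^-9) = 0.1457 rad.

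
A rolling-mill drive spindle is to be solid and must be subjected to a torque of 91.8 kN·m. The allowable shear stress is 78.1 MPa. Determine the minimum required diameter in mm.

182 mm

For a solid shaft τ_max = 16T/(πd³), so d = (16T/(π τ_allow))^(1/3) = (16·91800/(π·7.81×10^7))^(1/3) = 0.1816 m.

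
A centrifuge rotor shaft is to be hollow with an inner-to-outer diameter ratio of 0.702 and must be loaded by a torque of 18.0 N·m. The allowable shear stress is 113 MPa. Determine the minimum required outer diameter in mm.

For a hollow shaft with d_i/d_o = 0.702: τ_max = 16T/(π d_o³ (1−k⁴)), so d_o = [16T/(π τ_allow (1−k⁴))]^(1/3) = [16·18.00/(π·1.13×10^8·0.7571)]^(1/3) = 0.01023 m.

10.2 mm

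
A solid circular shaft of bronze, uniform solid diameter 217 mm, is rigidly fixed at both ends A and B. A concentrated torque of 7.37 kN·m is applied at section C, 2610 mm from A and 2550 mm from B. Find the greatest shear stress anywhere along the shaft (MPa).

With uniform GJ and both ends fixed, compatibility θ_AC = θ_CB gives T_A·a = T_B·b, together with T_A + T_B = T₀.
T_A = T₀·b/(a+b) = 7370·2550/5160 = 3642 N·m; T_B = 3728 N·m.
τ in each portion: τ_AC = 1.82×10^6 Pa, τ_CB = 1.86×10^6 Pa; maximum is in CB.
τ_max = T_CB·r/J = 3728·0.108/2.18×10^-4 = 1.858×10^6 Pa.

1.86 MPa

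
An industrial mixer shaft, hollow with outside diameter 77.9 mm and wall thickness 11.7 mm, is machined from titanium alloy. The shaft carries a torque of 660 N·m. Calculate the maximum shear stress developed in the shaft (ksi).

1.36 ksi

J = π(d_o⁴ − d_i⁴)/32 = π(0.0779⁴ − 0.0545⁴)/32 = 2.749×10^-6 m⁴.
τ_max = T·r/J = 660.0 × 0.0390 / 2.749×10^-6 = 9.351×10^6 Pa.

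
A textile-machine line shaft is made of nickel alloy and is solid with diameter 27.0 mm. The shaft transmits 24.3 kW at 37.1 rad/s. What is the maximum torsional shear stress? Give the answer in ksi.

ω = 37.1 rad/s, so T = P/ω = 24.3×10³ / 37.10 = 655.0 N·m.
J = πd⁴/32 = π(0.0270)⁴/32 = 5.217×10^-8 m⁴.
τ_max = T·r/J = 655.0 × 0.0135 / 5.217×10^-8 = 1.695×10^8 Pa.

24.6 ksi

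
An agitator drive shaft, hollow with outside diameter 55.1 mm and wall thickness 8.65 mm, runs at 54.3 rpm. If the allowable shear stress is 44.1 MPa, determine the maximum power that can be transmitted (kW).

J = π(d_o⁴ − d_i⁴)/32 = π(0.0551⁴ − 0.0378⁴)/32 = 7.045×10^-7 m⁴.
T_max = τ_allow·J/r = 4.41×10^7 × 7.045×10^-7 / 0.0276 = 1128 N·m.
ω = 2π·54.3/60 = 5.686 rad/s, so P_max = T_max·ω = 6412 W.

6.41 kW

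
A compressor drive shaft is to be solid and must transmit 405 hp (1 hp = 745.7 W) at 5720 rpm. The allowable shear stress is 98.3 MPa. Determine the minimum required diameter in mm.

ω = 2π·5720/60 = 599.0 rad/s, so T = P/ω = 405×745.7 / 599.0 = 504.2 N·m.
For a solid shaft τ_max = 16T/(πd³), so d = (16T/(π τ_allow))^(1/3) = (16·504.2/(π·9.83×10^7))^(1/3) = 0.02967 m.

29.7 mm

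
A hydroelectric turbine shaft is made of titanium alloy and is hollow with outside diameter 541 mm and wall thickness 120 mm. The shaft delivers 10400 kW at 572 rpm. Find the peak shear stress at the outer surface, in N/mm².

ω = 2π·572/60 = 59.90 rad/s, so T = P/ω = 10400×10³ / 59.90 = 173600 N·m.
J = π(d_o⁴ − d_i⁴)/32 = π(0.541⁴ − 0.301⁴)/32 = 7.604×10^-3 m⁴.
τ_max = T·r/J = 173600 × 0.271 / 7.604×10^-3 = 6.176×10^6 Pa.

6.18 N/mm²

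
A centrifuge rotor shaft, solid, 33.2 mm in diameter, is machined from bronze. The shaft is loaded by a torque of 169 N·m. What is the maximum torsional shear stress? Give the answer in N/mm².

23.5 N/mm²

J = πd⁴/32 = π(0.0332)⁴/32 = 1.193×10^-7 m⁴.
τ_max = T·r/J = 169.0 × 0.0166 / 1.193×10^-7 = 2.352×10^7 Pa.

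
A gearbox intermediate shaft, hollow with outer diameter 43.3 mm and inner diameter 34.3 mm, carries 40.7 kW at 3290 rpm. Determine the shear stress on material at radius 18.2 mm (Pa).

1.03e7 Pa

ω = 2π·3290/60 = 344.5 rad/s, so T = P/ω = 40.7×10³ / 344.5 = 118.1 N·m.
J = π(d_o⁴ − d_i⁴)/32 = π(0.0433⁴ − 0.0343⁴)/32 = 2.092×10^-7 m⁴.
Shear stress varies linearly with radius: τ = T·r/J = 118.1 × 0.0182 / 2.092×10^-7 = 1.028×10^7 Pa.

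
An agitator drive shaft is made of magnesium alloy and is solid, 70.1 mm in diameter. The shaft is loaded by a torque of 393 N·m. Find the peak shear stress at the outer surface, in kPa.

5810 kPa

J = πd⁴/32 = π(0.0701)⁴/32 = 2.371×10^-6 m⁴.
τ_max = T·r/J = 393.0 × 0.0350 / 2.371×10^-6 = 5.810×10^6 Pa.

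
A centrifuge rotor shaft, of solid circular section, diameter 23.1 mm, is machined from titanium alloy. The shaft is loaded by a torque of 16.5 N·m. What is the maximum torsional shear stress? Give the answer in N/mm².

J = πd⁴/32 = π(0.0231)⁴/32 = 2.795×10^-8 m⁴.
τ_max = T·r/J = 16.50 × 0.0116 / 2.795×10^-8 = 6.817×10^6 Pa.

6.82 N/mm²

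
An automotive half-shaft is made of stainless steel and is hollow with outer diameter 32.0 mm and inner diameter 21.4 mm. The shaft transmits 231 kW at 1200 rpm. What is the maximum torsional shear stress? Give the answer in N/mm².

ω = 2π·1200/60 = 125.7 rad/s, so T = P/ω = 231×10³ / 125.7 = 1838 N·m.
J = π(d_o⁴ − d_i⁴)/32 = π(0.0320⁴ − 0.0214⁴)/32 = 8.235×10^-8 m⁴.
τ_max = T·r/J = 1838 × 0.0160 / 8.235×10^-8 = 3.571×10^8 Pa.

357 N/mm²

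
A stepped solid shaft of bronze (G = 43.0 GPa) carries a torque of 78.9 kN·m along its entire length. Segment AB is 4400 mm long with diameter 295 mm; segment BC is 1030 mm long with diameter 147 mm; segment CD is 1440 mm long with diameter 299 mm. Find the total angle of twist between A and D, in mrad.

55.5 mrad

J_AB = π(0.295)⁴/32 = 7.44×10^-4 m⁴; J_BC = π(0.147)⁴/32 = 4.58×10^-5 m⁴; J_CD = π(0.299)⁴/32 = 7.85×10^-4 m⁴.
θ = (T/G)·Σ L_i/J_i = (78900/43.0×10⁹)·(4.40/7.44×10^-4 + 1.03/4.58×10^-5 + 1.44/7.85×10^-4) = 0.05545 rad.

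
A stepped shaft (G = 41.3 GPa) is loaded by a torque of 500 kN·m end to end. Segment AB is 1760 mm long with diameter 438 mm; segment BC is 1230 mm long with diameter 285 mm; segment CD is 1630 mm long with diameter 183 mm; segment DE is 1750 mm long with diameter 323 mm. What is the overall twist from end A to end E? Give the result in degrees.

13.1°

J_AB = π(0.438)⁴/32 = 3.61×10^-3 m⁴; J_BC = π(0.285)⁴/32 = 6.48×10^-4 m⁴; J_CD = π(0.183)⁴/32 = 1.10×10^-4 m⁴; J_DE = π(0.323)⁴/32 = 1.07×10^-3 m⁴.
θ = (T/G)·Σ L_i/J_i = (500000/41.3×10⁹)·(1.76/3.61×10^-3 + 1.23/6.48×10^-4 + 1.63/1.10×10^-4 + 1.75/1.07×10^-3) = 0.2279 rad.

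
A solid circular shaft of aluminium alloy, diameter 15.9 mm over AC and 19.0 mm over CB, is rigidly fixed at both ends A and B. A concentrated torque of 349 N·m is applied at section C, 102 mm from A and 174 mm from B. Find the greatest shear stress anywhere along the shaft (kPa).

Compatibility: T_A·a/J_AC = T_B·b/J_CB with T_A + T_B = T₀.
J_AC = 6.27×10^-9 m⁴, J_CB = 1.28×10^-8 m⁴, so T_A = T₀·(J_AC/a)/((J_AC/a)+(J_CB/b)) = 159.0 N·m, T_B = 190.0 N·m.
τ in each portion: τ_AC = 2.01×10^8 Pa, τ_CB = 1.41×10^8 Pa; maximum is in AC.
τ_max = T_AC·r/J = 159.0·0.00795/6.27×10^-9 = 2.014×10^8 Pa.

201000 kPa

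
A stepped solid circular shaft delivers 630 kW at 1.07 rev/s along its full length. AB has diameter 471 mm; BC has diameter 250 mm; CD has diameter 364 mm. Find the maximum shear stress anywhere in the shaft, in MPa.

ω = 2π·1.07 = 6.723 rad/s, so T = P/ω = 630×10³ / 6.723 = 93710 N·m.
Under the same torque, τ_max = 16T/(πd³) is largest where d is smallest — segment BC (d = 250 mm).
τ_max = 16·93710/(π·(0.250)³) = 3.054×10^7 Pa.

30.5 MPa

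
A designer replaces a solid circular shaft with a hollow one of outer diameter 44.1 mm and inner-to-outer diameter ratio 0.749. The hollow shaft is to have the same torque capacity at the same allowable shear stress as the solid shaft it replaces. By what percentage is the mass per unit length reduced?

43.5 %

Equal τ_max and T ⇒ the solid shaft needs d_s³ = d_o³(1−k⁴), so d_s = 44.1·(1−0.749⁴)^(1/3) = 38.88 mm.
Area ratio A_h/A_s = d_o²(1−k²)/d_s² = (1−k²)/(1−k⁴)^(2/3) = 0.5648.
Mass saving = 1 − 0.5648 = 43.5 %.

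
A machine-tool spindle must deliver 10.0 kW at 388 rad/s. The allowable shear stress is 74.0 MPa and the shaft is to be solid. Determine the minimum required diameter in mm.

12.1 mm

ω = 388 rad/s, so T = P/ω = 10.0×10³ / 388.0 = 25.77 N·m.
For a solid shaft τ_max = 16T/(πd³), so d = (16T/(π τ_allow))^(1/3) = (16·25.77/(π·7.40×10^7))^(1/3) = 0.01211 m.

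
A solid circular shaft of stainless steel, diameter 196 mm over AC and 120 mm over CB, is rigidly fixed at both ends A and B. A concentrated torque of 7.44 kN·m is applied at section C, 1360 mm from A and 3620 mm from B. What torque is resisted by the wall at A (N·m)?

7070 N·m

Compatibility: T_A·a/J_AC = T_B·b/J_CB with T_A + T_B = T₀.
J_AC = 1.45×10^-4 m⁴, J_CB = 2.04×10^-5 m⁴, so T_A = T₀·(J_AC/a)/((J_AC/a)+(J_CB/b)) = 7067 N·m, T_B = 373.0 N·m.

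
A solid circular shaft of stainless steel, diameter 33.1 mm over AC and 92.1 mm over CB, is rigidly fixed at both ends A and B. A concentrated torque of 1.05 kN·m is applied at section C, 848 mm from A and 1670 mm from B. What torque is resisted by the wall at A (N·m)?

33.4 N·m

Compatibility: T_A·a/J_AC = T_B·b/J_CB with T_A + T_B = T₀.
J_AC = 1.18×10^-7 m⁴, J_CB = 7.06×10^-6 m⁴, so T_A = T₀·(J_AC/a)/((J_AC/a)+(J_CB/b)) = 33.40 N·m, T_B = 1017 N·m.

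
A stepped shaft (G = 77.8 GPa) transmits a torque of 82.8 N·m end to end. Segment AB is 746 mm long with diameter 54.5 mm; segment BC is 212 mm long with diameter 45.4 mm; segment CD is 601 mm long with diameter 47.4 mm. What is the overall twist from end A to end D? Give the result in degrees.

J_AB = π(0.0545)⁴/32 = 8.66×10^-7 m⁴; J_BC = π(0.0454)⁴/32 = 4.17×10^-7 m⁴; J_CD = π(0.0474)⁴/32 = 4.96×10^-7 m⁴.
θ = (T/G)·Σ L_i/J_i = (82.80/77.8×10⁹)·(0.746/8.66×10^-7 + 0.212/4.17×10^-7 + 0.601/4.96×10^-7) = 2.748×10^-3 rad.

0.157°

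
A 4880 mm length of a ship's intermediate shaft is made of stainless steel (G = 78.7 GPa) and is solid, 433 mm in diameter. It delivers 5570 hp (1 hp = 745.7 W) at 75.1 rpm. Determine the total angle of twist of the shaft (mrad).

9.49 mrad

ω = 2π·75.1/60 = 7.864 rad/s, so T = P/ω = 5570×745.7 / 7.864 = 528100 N·m.
J = πd⁴/32 = π(0.433)⁴/32 = 3.451×10^-3 m⁴.
θ = T·L/(G·J) = 528100 × 4.88 / (78.7×10⁹ × 3.451×10^-3) = 9.490×10^-3 rad.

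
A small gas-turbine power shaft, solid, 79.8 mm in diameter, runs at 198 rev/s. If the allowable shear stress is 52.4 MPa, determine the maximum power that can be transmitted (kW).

6500 kW

J = πd⁴/32 = π(0.0798)⁴/32 = 3.981×10^-6 m⁴.
T_max = τ_allow·J/r = 5.24×10^7 × 3.981×10^-6 / 0.0399 = 5228 N·m.
ω = 2π·198 = 1244 rad/s, so P_max = T_max·ω = 6.505×10^6 W.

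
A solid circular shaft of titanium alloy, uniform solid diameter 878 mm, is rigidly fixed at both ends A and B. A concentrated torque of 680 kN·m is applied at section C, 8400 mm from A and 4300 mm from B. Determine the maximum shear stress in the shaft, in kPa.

3380 kPa

With uniform GJ and both ends fixed, compatibility θ_AC = θ_CB gives T_A·a = T_B·b, together with T_A + T_B = T₀.
T_A = T₀·b/(a+b) = 680000·4300/12700 = 230200 N·m; T_B = 449800 N·m.
τ in each portion: τ_AC = 1.73×10^6 Pa, τ_CB = 3.38×10^6 Pa; maximum is in CB.
τ_max = T_CB·r/J = 449800·0.439/0.0583 = 3.384×10^6 Pa.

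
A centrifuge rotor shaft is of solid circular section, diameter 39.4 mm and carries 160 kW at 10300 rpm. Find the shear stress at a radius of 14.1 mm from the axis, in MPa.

8.84 MPa

ω = 2π·10300/60 = 1079 rad/s, so T = P/ω = 160×10³ / 1079 = 148.3 N·m.
J = πd⁴/32 = π(0.0394)⁴/32 = 2.366×10^-7 m⁴.
Shear stress varies linearly with radius: τ = T·r/J = 148.3 × 0.0141 / 2.366×10^-7 = 8.841×10^6 Pa.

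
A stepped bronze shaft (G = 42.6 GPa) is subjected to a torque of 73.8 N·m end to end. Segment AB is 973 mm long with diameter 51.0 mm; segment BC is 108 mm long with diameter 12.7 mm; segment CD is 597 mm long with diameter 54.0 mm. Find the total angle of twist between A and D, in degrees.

4.41°

J_AB = π(0.0510)⁴/32 = 6.64×10^-7 m⁴; J_BC = π(0.0127)⁴/32 = 2.55×10^-9 m⁴; J_CD = π(0.0540)⁴/32 = 8.35×10^-7 m⁴.
θ = (T/G)·Σ L_i/J_i = (73.80/42.6×10⁹)·(0.973/6.64×10^-7 + 0.108/2.55×10^-9 + 0.597/8.35×10^-7) = 0.07703 rad.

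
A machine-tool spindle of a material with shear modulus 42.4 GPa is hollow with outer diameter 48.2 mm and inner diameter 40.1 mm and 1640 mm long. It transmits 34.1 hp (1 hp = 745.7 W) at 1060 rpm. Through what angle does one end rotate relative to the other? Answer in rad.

0.0321 rad

ω = 2π·1060/60 = 111.0 rad/s, so T = P/ω = 34.1×745.7 / 111.0 = 229.1 N·m.
J = π(d_o⁴ − d_i⁴)/32 = π(0.0482⁴ − 0.0401⁴)/32 = 2.760×10^-7 m⁴.
θ = T·L/(G·J) = 229.1 × 1.64 / (42.4×10⁹ × 2.760×10^-7) = 0.03210 rad.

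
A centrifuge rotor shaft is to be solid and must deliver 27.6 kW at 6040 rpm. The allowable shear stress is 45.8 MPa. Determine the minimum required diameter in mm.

ω = 2π·6040/60 = 632.5 rad/s, so T = P/ω = 27.6×10³ / 632.5 = 43.64 N·m.
For a solid shaft τ_max = 16T/(πd³), so d = (16T/(π τ_allow))^(1/3) = (16·43.64/(π·4.58×10^7))^(1/3) = 0.01693 m.

16.9 mm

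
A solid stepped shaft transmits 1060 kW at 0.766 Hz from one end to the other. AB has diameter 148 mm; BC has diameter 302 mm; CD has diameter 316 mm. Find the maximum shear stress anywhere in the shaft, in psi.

ω = 2π·0.766 = 4.813 rad/s, so T = P/ω = 1060×10³ / 4.813 = 220200 N·m.
Under the same torque, τ_max = 16T/(πd³) is largest where d is smallest — segment AB (d = 148 mm).
τ_max = 16·220200/(π·(0.148)³) = 3.460×10^8 Pa.

50200 psi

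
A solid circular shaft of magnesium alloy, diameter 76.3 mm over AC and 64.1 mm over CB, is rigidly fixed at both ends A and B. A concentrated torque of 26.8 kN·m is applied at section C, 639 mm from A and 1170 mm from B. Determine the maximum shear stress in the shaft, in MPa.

242 MPa

Compatibility: T_A·a/J_AC = T_B·b/J_CB with T_A + T_B = T₀.
J_AC = 3.33×10^-6 m⁴, J_CB = 1.66×10^-6 m⁴, so T_A = T₀·(J_AC/a)/((J_AC/a)+(J_CB/b)) = 21070 N·m, T_B = 5732 N·m.
τ in each portion: τ_AC = 2.42×10^8 Pa, τ_CB = 1.11×10^8 Pa; maximum is in AC.
τ_max = T_AC·r/J = 21070·0.0381/3.33×10^-6 = 2.416×10^8 Pa.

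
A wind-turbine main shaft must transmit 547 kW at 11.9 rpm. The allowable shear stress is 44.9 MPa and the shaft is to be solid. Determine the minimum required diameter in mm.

368 mm

ω = 2π·11.9/60 = 1.246 rad/s, so T = P/ω = 547×10³ / 1.246 = 438900 N·m.
For a solid shaft τ_max = 16T/(πd³), so d = (16T/(π τ_allow))^(1/3) = (16·438900/(π·4.49×10^7))^(1/3) = 0.3679 m.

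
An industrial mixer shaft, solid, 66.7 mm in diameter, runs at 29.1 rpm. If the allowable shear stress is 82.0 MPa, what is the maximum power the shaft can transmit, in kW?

J = πd⁴/32 = π(0.0667)⁴/32 = 1.943×10^-6 m⁴.
T_max = τ_allow·J/r = 8.20×10^7 × 1.943×10^-6 / 0.0334 = 4778 N·m.
ω = 2π·29.1/60 = 3.047 rad/s, so P_max = T_max·ω = 1.456×10^4 W.

14.6 kW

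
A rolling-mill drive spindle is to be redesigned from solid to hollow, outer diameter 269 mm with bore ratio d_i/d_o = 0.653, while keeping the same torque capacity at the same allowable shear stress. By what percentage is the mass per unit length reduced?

34.4 %

Equal τ_max and T ⇒ the solid shaft needs d_s³ = d_o³(1−k⁴), so d_s = 269·(1−0.653⁴)^(1/3) = 251.6 mm.
Area ratio A_h/A_s = d_o²(1−k²)/d_s² = (1−k²)/(1−k⁴)^(2/3) = 0.6557.
Mass saving = 1 − 0.6557 = 34.4 %.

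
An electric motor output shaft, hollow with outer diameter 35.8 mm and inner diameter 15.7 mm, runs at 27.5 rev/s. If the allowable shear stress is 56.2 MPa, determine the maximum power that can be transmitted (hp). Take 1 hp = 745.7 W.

J = π(d_o⁴ − d_i⁴)/32 = π(0.0358⁴ − 0.0157⁴)/32 = 1.553×10^-7 m⁴.
T_max = τ_allow·J/r = 5.62×10^7 × 1.553×10^-7 / 0.0179 = 487.6 N·m.
ω = 2π·27.5 = 172.8 rad/s, so P_max = T_max·ω = 8.425×10^4 W.

113 hp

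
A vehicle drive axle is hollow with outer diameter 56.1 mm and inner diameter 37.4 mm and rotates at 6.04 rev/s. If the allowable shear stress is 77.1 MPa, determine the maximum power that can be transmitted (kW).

J = π(d_o⁴ − d_i⁴)/32 = π(0.0561⁴ − 0.0374⁴)/32 = 7.803×10^-7 m⁴.
T_max = τ_allow·J/r = 7.71×10^7 × 7.803×10^-7 / 0.0281 = 2145 N·m.
ω = 2π·6.04 = 37.95 rad/s, so P_max = T_max·ω = 8.140×10^4 W.

81.4 kW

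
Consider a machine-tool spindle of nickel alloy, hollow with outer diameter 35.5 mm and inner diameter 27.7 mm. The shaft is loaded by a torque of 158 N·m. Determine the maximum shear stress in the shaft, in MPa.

28.6 MPa

J = π(d_o⁴ − d_i⁴)/32 = π(0.0355⁴ − 0.0277⁴)/32 = 9.813×10^-8 m⁴.
τ_max = T·r/J = 158.0 × 0.0177 / 9.813×10^-8 = 2.858×10^7 Pa.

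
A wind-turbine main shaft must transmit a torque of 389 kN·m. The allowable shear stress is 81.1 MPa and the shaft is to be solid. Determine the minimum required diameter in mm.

290 mm

For a solid shaft τ_max = 16T/(πd³), so d = (16T/(π τ_allow))^(1/3) = (16·389000/(π·8.11×10^7))^(1/3) = 0.2902 m.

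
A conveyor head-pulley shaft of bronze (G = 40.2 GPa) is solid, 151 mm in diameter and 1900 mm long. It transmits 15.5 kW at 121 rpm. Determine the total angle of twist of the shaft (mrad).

1.13 mrad

ω = 2π·121/60 = 12.67 rad/s, so T = P/ω = 15.5×10³ / 12.67 = 1223 N·m.
J = πd⁴/32 = π(0.151)⁴/32 = 5.104×10^-5 m⁴.
θ = T·L/(G·J) = 1223 × 1.90 / (40.2×10⁹ × 5.104×10^-5) = 1.133×10^-3 rad.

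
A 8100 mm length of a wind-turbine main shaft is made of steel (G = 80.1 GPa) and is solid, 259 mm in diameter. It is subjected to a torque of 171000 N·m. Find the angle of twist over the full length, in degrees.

2.24°

J = πd⁴/32 = π(0.259)⁴/32 = 4.418×10^-4 m⁴.
θ = T·L/(G·J) = 171000 × 8.10 / (80.1×10⁹ × 4.418×10^-4) = 0.03914 rad.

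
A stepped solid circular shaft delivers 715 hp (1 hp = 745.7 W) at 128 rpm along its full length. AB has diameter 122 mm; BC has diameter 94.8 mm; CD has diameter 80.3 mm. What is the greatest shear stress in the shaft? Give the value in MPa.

ω = 2π·128/60 = 13.40 rad/s, so T = P/ω = 715×745.7 / 13.40 = 39780 N·m.
Under the same torque, τ_max = 16T/(πd³) is largest where d is smallest — segment CD (d = 80.3 mm).
τ_max = 16·39780/(π·(0.0803)³) = 3.913×10^8 Pa.

391 MPa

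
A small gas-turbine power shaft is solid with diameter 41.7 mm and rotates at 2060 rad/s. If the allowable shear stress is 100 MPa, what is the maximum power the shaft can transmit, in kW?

J = πd⁴/32 = π(0.0417)⁴/32 = 2.969×10^-7 m⁴.
T_max = τ_allow·J/r = 1.00×10^8 × 2.969×10^-7 / 0.0209 = 1424 N·m.
ω = 2060 rad/s, so P_max = T_max·ω = 2.933×10^6 W.

2930 kW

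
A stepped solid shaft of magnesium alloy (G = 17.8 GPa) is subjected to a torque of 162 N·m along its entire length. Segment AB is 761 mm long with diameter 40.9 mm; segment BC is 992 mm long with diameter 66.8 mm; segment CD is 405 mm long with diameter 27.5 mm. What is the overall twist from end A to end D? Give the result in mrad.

95.5 mrad

J_AB = π(0.0409)⁴/32 = 2.75×10^-7 m⁴; J_BC = π(0.0668)⁴/32 = 1.95×10^-6 m⁴; J_CD = π(0.0275)⁴/32 = 5.61×10^-8 m⁴.
θ = (T/G)·Σ L_i/J_i = (162.0/17.8×10⁹)·(0.761/2.75×10^-7 + 0.992/1.95×10^-6 + 0.405/5.61×10^-8) = 0.09548 rad.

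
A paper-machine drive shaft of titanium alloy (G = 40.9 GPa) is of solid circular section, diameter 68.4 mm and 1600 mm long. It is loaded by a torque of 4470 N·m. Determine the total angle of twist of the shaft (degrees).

J = πd⁴/32 = π(0.0684)⁴/32 = 2.149×10^-6 m⁴.
θ = T·L/(G·J) = 4470 × 1.60 / (40.9×10⁹ × 2.149×10^-6) = 0.08137 rad.

4.66°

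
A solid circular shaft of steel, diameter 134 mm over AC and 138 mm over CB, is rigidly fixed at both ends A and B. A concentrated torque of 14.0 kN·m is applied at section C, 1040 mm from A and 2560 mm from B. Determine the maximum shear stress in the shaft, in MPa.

Compatibility: T_A·a/J_AC = T_B·b/J_CB with T_A + T_B = T₀.
J_AC = 3.17×10^-5 m⁴, J_CB = 3.56×10^-5 m⁴, so T_A = T₀·(J_AC/a)/((J_AC/a)+(J_CB/b)) = 9609 N·m, T_B = 4391 N·m.
τ in each portion: τ_AC = 2.03×10^7 Pa, τ_CB = 8.51×10^6 Pa; maximum is in AC.
τ_max = T_AC·r/J = 9609·0.0670/3.17×10^-5 = 2.034×10^7 Pa.

20.3 MPa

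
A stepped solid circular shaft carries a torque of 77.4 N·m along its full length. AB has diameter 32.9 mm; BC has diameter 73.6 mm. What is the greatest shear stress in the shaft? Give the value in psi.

Under the same torque, τ_max = 16T/(πd³) is largest where d is smallest — segment AB (d = 32.9 mm).
τ_max = 16·77.40/(π·(0.0329)³) = 1.107×10^7 Pa.

1610 psi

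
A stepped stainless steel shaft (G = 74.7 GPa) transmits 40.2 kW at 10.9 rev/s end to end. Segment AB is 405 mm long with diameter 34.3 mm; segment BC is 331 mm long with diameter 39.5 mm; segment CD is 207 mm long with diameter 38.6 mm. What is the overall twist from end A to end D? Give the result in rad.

0.0418 rad

ω = 2π·10.9 = 68.49 rad/s, so T = P/ω = 40.2×10³ / 68.49 = 587.0 N·m.
J_AB = π(0.0343)⁴/32 = 1.36×10^-7 m⁴; J_BC = π(0.0395)⁴/32 = 2.39×10^-7 m⁴; J_CD = π(0.0386)⁴/32 = 2.18×10^-7 m⁴.
θ = (T/G)·Σ L_i/J_i = (587.0/74.7×10⁹)·(0.405/1.36×10^-7 + 0.331/2.39×10^-7 + 0.207/2.18×10^-7) = 0.04177 rad.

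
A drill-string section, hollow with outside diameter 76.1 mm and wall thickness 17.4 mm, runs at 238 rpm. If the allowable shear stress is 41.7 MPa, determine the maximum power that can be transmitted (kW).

J = π(d_o⁴ − d_i⁴)/32 = π(0.0761⁴ − 0.0413⁴)/32 = 3.007×10^-6 m⁴.
T_max = τ_allow·J/r = 4.17×10^7 × 3.007×10^-6 / 0.0381 = 3295 N·m.
ω = 2π·238/60 = 24.92 rad/s, so P_max = T_max·ω = 8.213×10^4 W.

82.1 kW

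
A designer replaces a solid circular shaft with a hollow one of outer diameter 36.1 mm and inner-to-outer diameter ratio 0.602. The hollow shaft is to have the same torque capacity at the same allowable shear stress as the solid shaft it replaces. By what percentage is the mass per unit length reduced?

Equal τ_max and T ⇒ the solid shaft needs d_s³ = d_o³(1−k⁴), so d_s = 36.1·(1−0.602⁴)^(1/3) = 34.44 mm.
Area ratio A_h/A_s = d_o²(1−k²)/d_s² = (1−k²)/(1−k⁴)^(2/3) = 0.7003.
Mass saving = 1 − 0.7003 = 30.0 %.

30.0 %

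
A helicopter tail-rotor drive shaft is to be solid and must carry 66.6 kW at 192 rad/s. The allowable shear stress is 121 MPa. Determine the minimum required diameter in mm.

ω = 192 rad/s, so T = P/ω = 66.6×10³ / 192.0 = 346.9 N·m.
For a solid shaft τ_max = 16T/(πd³), so d = (16T/(π τ_allow))^(1/3) = (16·346.9/(π·1.21×10^8))^(1/3) = 0.02444 m.

24.4 mm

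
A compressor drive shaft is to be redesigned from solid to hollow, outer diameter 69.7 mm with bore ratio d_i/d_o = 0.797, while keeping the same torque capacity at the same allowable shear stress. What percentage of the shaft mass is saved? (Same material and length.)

Equal τ_max and T ⇒ the solid shaft needs d_s³ = d_o³(1−k⁴), so d_s = 69.7·(1−0.797⁴)^(1/3) = 58.67 mm.
Area ratio A_h/A_s = d_o²(1−k²)/d_s² = (1−k²)/(1−k⁴)^(2/3) = 0.5148.
Mass saving = 1 − 0.5148 = 48.5 %.

48.5 %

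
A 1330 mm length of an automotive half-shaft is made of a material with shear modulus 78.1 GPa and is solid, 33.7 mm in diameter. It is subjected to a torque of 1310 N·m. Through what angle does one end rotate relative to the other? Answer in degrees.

10.1°

J = πd⁴/32 = π(0.0337)⁴/32 = 1.266×10^-7 m⁴.
θ = T·L/(G·J) = 1310 × 1.33 / (78.1×10⁹ × 1.266×10^-7) = 0.1762 rad.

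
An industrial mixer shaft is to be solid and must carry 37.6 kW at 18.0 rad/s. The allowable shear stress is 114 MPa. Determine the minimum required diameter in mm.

45.4 mm

ω = 18.0 rad/s, so T = P/ω = 37.6×10³ / 18.00 = 2089 N·m.
For a solid shaft τ_max = 16T/(πd³), so d = (16T/(π τ_allow))^(1/3) = (16·2089/(π·1.14×10^8))^(1/3) = 0.04536 m.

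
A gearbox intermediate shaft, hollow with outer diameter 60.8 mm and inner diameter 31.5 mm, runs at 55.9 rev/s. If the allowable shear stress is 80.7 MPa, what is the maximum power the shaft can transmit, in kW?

1160 kW

J = π(d_o⁴ − d_i⁴)/32 = π(0.0608⁴ − 0.0315⁴)/32 = 1.245×10^-6 m⁴.
T_max = τ_allow·J/r = 8.07×10^7 × 1.245×10^-6 / 0.0304 = 3305 N·m.
ω = 2π·55.9 = 351.2 rad/s, so P_max = T_max·ω = 1.161×10^6 W.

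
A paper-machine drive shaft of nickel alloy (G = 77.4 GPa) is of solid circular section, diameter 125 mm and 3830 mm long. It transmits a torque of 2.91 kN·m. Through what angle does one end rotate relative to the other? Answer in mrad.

6.01 mrad

J = πd⁴/32 = π(0.125)⁴/32 = 2.397×10^-5 m⁴.
θ = T·L/(G·J) = 2910 × 3.83 / (77.4×10⁹ × 2.397×10^-5) = 6.008×10^-3 rad.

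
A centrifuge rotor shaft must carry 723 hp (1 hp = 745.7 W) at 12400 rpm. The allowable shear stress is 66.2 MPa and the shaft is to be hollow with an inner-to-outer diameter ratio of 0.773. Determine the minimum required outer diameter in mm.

36.8 mm

ω = 2π·12400/60 = 1299 rad/s, so T = P/ω = 723×745.7 / 1299 = 415.2 N·m.
For a hollow shaft with d_i/d_o = 0.773: τ_max = 16T/(π d_o³ (1−k⁴)), so d_o = [16T/(π τ_allow (1−k⁴))]^(1/3) = [16·415.2/(π·6.62×10^7·0.6430)]^(1/3) = 0.03676 m.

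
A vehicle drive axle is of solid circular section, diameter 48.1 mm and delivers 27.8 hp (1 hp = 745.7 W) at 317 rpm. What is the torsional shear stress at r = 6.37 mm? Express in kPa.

ω = 2π·317/60 = 33.20 rad/s, so T = P/ω = 27.8×745.7 / 33.20 = 624.5 N·m.
J = πd⁴/32 = π(0.0481)⁴/32 = 5.255×10^-7 m⁴.
Shear stress varies linearly with radius: τ = T·r/J = 624.5 × 0.00637 / 5.255×10^-7 = 7.570×10^6 Pa.

7570 kPa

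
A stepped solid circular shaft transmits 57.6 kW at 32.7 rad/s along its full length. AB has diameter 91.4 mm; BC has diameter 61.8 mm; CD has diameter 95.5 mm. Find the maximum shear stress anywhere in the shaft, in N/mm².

ω = 32.7 rad/s, so T = P/ω = 57.6×10³ / 32.70 = 1761 N·m.
Under the same torque, τ_max = 16T/(πd³) is largest where d is smallest — segment BC (d = 61.8 mm).
τ_max = 16·1761/(π·(0.0618)³) = 3.801×10^7 Pa.

38.0 N/mm²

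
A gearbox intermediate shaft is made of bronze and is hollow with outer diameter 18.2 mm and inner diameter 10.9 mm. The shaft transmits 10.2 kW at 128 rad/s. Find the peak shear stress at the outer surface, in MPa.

77.3 MPa

ω = 128 rad/s, so T = P/ω = 10.2×10³ / 128.0 = 79.69 N·m.
J = π(d_o⁴ − d_i⁴)/32 = π(0.0182⁴ − 0.0109⁴)/32 = 9.386×10^-9 m⁴.
τ_max = T·r/J = 79.69 × 0.00910 / 9.386×10^-9 = 7.726×10^7 Pa.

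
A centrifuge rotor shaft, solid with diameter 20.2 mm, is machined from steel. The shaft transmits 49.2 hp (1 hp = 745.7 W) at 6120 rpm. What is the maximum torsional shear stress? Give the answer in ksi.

5.13 ksi

ω = 2π·6120/60 = 640.9 rad/s, so T = P/ω = 49.2×745.7 / 640.9 = 57.25 N·m.
J = πd⁴/32 = π(0.0202)⁴/32 = 1.635×10^-8 m⁴.
τ_max = T·r/J = 57.25 × 0.0101 / 1.635×10^-8 = 3.537×10^7 Pa.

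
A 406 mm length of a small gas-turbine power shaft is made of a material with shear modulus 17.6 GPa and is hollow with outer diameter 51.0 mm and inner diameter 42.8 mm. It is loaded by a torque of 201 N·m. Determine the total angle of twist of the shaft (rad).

J = π(d_o⁴ − d_i⁴)/32 = π(0.0510⁴ − 0.0428⁴)/32 = 3.347×10^-7 m⁴.
θ = T·L/(G·J) = 201.0 × 0.406 / (17.6×10⁹ × 3.347×10^-7) = 0.01385 rad.

0.0139 rad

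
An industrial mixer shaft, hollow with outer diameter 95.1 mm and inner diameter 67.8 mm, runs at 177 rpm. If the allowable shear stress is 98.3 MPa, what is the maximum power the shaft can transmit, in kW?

J = π(d_o⁴ − d_i⁴)/32 = π(0.0951⁴ − 0.0678⁴)/32 = 5.956×10^-6 m⁴.
T_max = τ_allow·J/r = 9.83×10^7 × 5.956×10^-6 / 0.0475 = 12310 N·m.
ω = 2π·177/60 = 18.54 rad/s, so P_max = T_max·ω = 2.282×10^5 W.

228 kW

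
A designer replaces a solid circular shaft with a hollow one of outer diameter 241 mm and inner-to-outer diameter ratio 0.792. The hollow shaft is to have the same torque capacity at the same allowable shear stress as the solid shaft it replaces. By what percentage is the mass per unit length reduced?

Equal τ_max and T ⇒ the solid shaft needs d_s³ = d_o³(1−k⁴), so d_s = 241·(1−0.792⁴)^(1/3) = 204.0 mm.
Area ratio A_h/A_s = d_o²(1−k²)/d_s² = (1−k²)/(1−k⁴)^(2/3) = 0.5202.
Mass saving = 1 − 0.5202 = 48.0 %.

48.0 %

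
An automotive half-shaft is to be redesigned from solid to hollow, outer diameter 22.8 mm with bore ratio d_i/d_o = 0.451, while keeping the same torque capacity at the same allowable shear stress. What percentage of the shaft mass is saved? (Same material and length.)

Equal τ_max and T ⇒ the solid shaft needs d_s³ = d_o³(1−k⁴), so d_s = 22.8·(1−0.451⁴)^(1/3) = 22.48 mm.
Area ratio A_h/A_s = d_o²(1−k²)/d_s² = (1−k²)/(1−k⁴)^(2/3) = 0.8194.
Mass saving = 1 − 0.8194 = 18.1 %.

18.1 %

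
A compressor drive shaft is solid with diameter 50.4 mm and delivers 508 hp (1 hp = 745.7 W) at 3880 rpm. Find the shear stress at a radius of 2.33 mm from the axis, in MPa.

3.43 MPa

ω = 2π·3880/60 = 406.3 rad/s, so T = P/ω = 508×745.7 / 406.3 = 932.3 N·m.
J = πd⁴/32 = π(0.0504)⁴/32 = 6.335×10^-7 m⁴.
Shear stress varies linearly with radius: τ = T·r/J = 932.3 × 0.00233 / 6.335×10^-7 = 3.429×10^6 Pa.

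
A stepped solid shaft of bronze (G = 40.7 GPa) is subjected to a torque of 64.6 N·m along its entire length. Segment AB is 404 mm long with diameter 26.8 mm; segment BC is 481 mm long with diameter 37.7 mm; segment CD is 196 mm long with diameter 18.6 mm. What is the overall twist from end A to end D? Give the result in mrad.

43.0 mrad

J_AB = π(0.0268)⁴/32 = 5.06×10^-8 m⁴; J_BC = π(0.0377)⁴/32 = 1.98×10^-7 m⁴; J_CD = π(0.0186)⁴/32 = 1.18×10^-8 m⁴.
θ = (T/G)·Σ L_i/J_i = (64.60/40.7×10⁹)·(0.404/5.06×10^-8 + 0.481/1.98×10^-7 + 0.196/1.18×10^-8) = 0.04299 rad.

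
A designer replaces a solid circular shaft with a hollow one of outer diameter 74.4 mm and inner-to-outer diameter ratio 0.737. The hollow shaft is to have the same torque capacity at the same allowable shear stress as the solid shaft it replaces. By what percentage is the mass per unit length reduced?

42.3 %

Equal τ_max and T ⇒ the solid shaft needs d_s³ = d_o³(1−k⁴), so d_s = 74.4·(1−0.737⁴)^(1/3) = 66.22 mm.
Area ratio A_h/A_s = d_o²(1−k²)/d_s² = (1−k²)/(1−k⁴)^(2/3) = 0.5767.
Mass saving = 1 − 0.5767 = 42.3 %.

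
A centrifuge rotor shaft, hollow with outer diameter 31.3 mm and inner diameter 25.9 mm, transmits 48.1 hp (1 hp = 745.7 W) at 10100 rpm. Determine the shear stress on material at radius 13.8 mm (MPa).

9.35 MPa

ω = 2π·10100/60 = 1058 rad/s, so T = P/ω = 48.1×745.7 / 1058 = 33.91 N·m.
J = π(d_o⁴ − d_i⁴)/32 = π(0.0313⁴ − 0.0259⁴)/32 = 5.005×10^-8 m⁴.
Shear stress varies linearly with radius: τ = T·r/J = 33.91 × 0.0138 / 5.005×10^-8 = 9.350×10^6 Pa.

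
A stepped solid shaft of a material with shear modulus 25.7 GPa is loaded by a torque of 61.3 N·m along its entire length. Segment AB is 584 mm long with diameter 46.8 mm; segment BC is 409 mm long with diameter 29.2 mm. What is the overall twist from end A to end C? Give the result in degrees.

J_AB = π(0.0468)⁴/32 = 4.71×10^-7 m⁴; J_BC = π(0.0292)⁴/32 = 7.14×10^-8 m⁴.
θ = (T/G)·Σ L_i/J_i = (61.30/25.7×10⁹)·(0.584/4.71×10^-7 + 0.409/7.14×10^-8) = 0.01663 rad.

0.953°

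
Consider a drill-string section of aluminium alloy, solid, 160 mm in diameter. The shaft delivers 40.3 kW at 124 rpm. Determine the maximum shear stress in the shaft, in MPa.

3.86 MPa

ω = 2π·124/60 = 12.99 rad/s, so T = P/ω = 40.3×10³ / 12.99 = 3104 N·m.
J = πd⁴/32 = π(0.160)⁴/32 = 6.434×10^-5 m⁴.
τ_max = T·r/J = 3104 × 0.0800 / 6.434×10^-5 = 3.859×10^6 Pa.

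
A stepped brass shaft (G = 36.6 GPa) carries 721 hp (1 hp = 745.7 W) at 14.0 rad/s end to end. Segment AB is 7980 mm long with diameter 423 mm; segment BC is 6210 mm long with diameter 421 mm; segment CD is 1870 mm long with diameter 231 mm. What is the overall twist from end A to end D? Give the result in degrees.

0.676°

ω = 14.0 rad/s, so T = P/ω = 721×745.7 / 14.00 = 38400 N·m.
J_AB = π(0.423)⁴/32 = 3.14×10^-3 m⁴; J_BC = π(0.421)⁴/32 = 3.08×10^-3 m⁴; J_CD = π(0.231)⁴/32 = 2.80×10^-4 m⁴.
θ = (T/G)·Σ L_i/J_i = (38400/36.6×10⁹)·(7.98/3.14×10^-3 + 6.21/3.08×10^-3 + 1.87/2.80×10^-4) = 0.01180 rad.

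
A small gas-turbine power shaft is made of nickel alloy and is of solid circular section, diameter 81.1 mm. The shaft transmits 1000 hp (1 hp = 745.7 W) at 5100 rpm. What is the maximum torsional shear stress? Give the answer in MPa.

13.3 MPa

ω = 2π·5100/60 = 534.1 rad/s, so T = P/ω = 1000×745.7 / 534.1 = 1396 N·m.
J = πd⁴/32 = π(0.0811)⁴/32 = 4.247×10^-6 m⁴.
τ_max = T·r/J = 1396 × 0.0405 / 4.247×10^-6 = 1.333×10^7 Pa.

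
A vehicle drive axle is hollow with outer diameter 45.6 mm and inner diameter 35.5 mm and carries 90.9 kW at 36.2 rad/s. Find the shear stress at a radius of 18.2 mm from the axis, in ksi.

24.7 ksi

ω = 36.2 rad/s, so T = P/ω = 90.9×10³ / 36.20 = 2511 N·m.
J = π(d_o⁴ − d_i⁴)/32 = π(0.0456⁴ − 0.0355⁴)/32 = 2.686×10^-7 m⁴.
Shear stress varies linearly with radius: τ = T·r/J = 2511 × 0.0182 / 2.686×10^-7 = 1.702×10^8 Pa.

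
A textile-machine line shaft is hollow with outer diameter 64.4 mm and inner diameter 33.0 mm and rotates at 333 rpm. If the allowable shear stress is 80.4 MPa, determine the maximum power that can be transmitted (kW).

J = π(d_o⁴ − d_i⁴)/32 = π(0.0644⁴ − 0.0330⁴)/32 = 1.572×10^-6 m⁴.
T_max = τ_allow·J/r = 8.04×10^7 × 1.572×10^-6 / 0.0322 = 3926 N·m.
ω = 2π·333/60 = 34.87 rad/s, so P_max = T_max·ω = 1.369×10^5 W.

137 kW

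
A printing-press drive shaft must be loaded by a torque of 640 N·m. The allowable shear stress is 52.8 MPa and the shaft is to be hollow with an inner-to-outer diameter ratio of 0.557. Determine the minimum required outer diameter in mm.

For a hollow shaft with d_i/d_o = 0.557: τ_max = 16T/(π d_o³ (1−k⁴)), so d_o = [16T/(π τ_allow (1−k⁴))]^(1/3) = [16·640.0/(π·5.28×10^7·0.9037)]^(1/3) = 0.04088 m.

40.9 mm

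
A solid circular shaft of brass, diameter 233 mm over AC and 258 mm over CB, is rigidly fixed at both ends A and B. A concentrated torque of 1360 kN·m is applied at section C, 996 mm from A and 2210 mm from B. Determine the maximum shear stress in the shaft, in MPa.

Compatibility: T_A·a/J_AC = T_B·b/J_CB with T_A + T_B = T₀.
J_AC = 2.89×10^-4 m⁴, J_CB = 4.35×10^-4 m⁴, so T_A = T₀·(J_AC/a)/((J_AC/a)+(J_CB/b)) = 810700 N·m, T_B = 549300 N·m.
τ in each portion: τ_AC = 3.26×10^8 Pa, τ_CB = 1.63×10^8 Pa; maximum is in AC.
τ_max = T_AC·r/J = 810700·0.117/2.89×10^-4 = 3.264×10^8 Pa.

326 MPa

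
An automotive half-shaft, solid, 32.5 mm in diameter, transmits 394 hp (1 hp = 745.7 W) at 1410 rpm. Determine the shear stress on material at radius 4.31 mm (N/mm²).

ω = 2π·1410/60 = 147.7 rad/s, so T = P/ω = 394×745.7 / 147.7 = 1990 N·m.
J = πd⁴/32 = π(0.0325)⁴/32 = 1.095×10^-7 m⁴.
Shear stress varies linearly with radius: τ = T·r/J = 1990 × 0.00431 / 1.095×10^-7 = 7.830×10^7 Pa.

78.3 N/mm²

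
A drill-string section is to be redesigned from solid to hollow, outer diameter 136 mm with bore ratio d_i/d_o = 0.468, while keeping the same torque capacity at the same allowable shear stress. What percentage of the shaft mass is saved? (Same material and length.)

Equal τ_max and T ⇒ the solid shaft needs d_s³ = d_o³(1−k⁴), so d_s = 136·(1−0.468⁴)^(1/3) = 133.8 mm.
Area ratio A_h/A_s = d_o²(1−k²)/d_s² = (1−k²)/(1−k⁴)^(2/3) = 0.8070.
Mass saving = 1 − 0.8070 = 19.3 %.

19.3 %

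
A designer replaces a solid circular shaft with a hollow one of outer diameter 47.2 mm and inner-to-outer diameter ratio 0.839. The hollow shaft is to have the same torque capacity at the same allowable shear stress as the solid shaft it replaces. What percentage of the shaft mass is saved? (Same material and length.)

53.3 %

Equal τ_max and T ⇒ the solid shaft needs d_s³ = d_o³(1−k⁴), so d_s = 47.2·(1−0.839⁴)^(1/3) = 37.57 mm.
Area ratio A_h/A_s = d_o²(1−k²)/d_s² = (1−k²)/(1−k⁴)^(2/3) = 0.4672.
Mass saving = 1 − 0.4672 = 53.3 %.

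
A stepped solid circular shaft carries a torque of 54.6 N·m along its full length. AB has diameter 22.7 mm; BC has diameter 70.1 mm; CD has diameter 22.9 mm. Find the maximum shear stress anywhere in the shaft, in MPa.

23.8 MPa

Under the same torque, τ_max = 16T/(πd³) is largest where d is smallest — segment AB (d = 22.7 mm).
τ_max = 16·54.60/(π·(0.0227)³) = 2.377×10^7 Pa.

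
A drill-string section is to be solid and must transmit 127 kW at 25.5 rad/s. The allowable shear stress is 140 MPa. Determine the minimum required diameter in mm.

56.6 mm

ω = 25.5 rad/s, so T = P/ω = 127×10³ / 25.50 = 4980 N·m.
For a solid shaft τ_max = 16T/(πd³), so d = (16T/(π τ_allow))^(1/3) = (16·4980/(π·1.40×10^8))^(1/3) = 0.05659 m.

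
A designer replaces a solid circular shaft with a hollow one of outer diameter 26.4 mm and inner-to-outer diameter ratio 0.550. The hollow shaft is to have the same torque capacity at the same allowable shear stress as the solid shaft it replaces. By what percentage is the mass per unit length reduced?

Equal τ_max and T ⇒ the solid shaft needs d_s³ = d_o³(1−k⁴), so d_s = 26.4·(1−0.550⁴)^(1/3) = 25.57 mm.
Area ratio A_h/A_s = d_o²(1−k²)/d_s² = (1−k²)/(1−k⁴)^(2/3) = 0.7436.
Mass saving = 1 − 0.7436 = 25.6 %.

25.6 %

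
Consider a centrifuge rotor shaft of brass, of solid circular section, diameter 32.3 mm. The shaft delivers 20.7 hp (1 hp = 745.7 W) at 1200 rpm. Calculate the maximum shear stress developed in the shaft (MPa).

18.6 MPa

ω = 2π·1200/60 = 125.7 rad/s, so T = P/ω = 20.7×745.7 / 125.7 = 122.8 N·m.
J = πd⁴/32 = π(0.0323)⁴/32 = 1.069×10^-7 m⁴.
τ_max = T·r/J = 122.8 × 0.0161 / 1.069×10^-7 = 1.856×10^7 Pa.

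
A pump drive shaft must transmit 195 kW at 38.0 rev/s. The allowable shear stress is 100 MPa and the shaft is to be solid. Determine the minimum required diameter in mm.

34.6 mm

ω = 2π·38.0 = 238.8 rad/s, so T = P/ω = 195×10³ / 238.8 = 816.7 N·m.
For a solid shaft τ_max = 16T/(πd³), so d = (16T/(π τ_allow))^(1/3) = (16·816.7/(π·1.00×10^8))^(1/3) = 0.03465 m.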